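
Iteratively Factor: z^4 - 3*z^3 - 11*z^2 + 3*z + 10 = (z - 5)*(z^3 + 2*z^2 - z - 2) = (z - 5)*(z + 2)*(z^2 - 1) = (z - 5)*(z + 1)*(z + 2)*(z - 1)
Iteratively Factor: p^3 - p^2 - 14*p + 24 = (p + 4)*(p^2 - 5*p + 6) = (p - 2)*(p + 4)*(p - 3)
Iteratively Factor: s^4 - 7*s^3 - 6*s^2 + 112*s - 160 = (s + 4)*(s^3 - 11*s^2 + 38*s - 40) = (s - 5)*(s + 4)*(s^2 - 6*s + 8) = (s - 5)*(s - 4)*(s + 4)*(s - 2)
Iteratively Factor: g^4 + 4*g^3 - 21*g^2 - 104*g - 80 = (g - 5)*(g^3 + 9*g^2 + 24*g + 16) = (g - 5)*(g + 4)*(g^2 + 5*g + 4) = (g - 5)*(g + 4)^2*(g + 1)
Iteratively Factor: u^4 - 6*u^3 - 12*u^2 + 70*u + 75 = (u + 3)*(u^3 - 9*u^2 + 15*u + 25) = (u - 5)*(u + 3)*(u^2 - 4*u - 5) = (u - 5)*(u + 1)*(u + 3)*(u - 5)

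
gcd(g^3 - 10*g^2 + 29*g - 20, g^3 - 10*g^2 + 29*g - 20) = g^3 - 10*g^2 + 29*g - 20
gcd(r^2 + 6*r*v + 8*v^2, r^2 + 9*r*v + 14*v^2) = r + 2*v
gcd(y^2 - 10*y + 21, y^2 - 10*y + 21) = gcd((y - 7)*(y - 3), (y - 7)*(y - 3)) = y^2 - 10*y + 21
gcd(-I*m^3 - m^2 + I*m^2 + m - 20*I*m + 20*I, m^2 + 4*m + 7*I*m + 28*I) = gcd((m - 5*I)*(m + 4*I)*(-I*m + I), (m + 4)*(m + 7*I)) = 1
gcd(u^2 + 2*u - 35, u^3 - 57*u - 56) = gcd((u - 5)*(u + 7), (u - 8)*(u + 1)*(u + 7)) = u + 7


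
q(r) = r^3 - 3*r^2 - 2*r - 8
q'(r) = 3*r^2 - 6*r - 2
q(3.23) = -12.06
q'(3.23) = 9.92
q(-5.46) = -249.29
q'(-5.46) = 120.19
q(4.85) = 25.82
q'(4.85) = 39.47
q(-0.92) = -9.48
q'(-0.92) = 6.06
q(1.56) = -14.62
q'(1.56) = -4.06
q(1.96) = -15.92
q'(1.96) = -2.24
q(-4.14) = -122.10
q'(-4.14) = 74.26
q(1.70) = -15.16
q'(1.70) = -3.53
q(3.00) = -14.00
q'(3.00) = 7.00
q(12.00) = 1264.00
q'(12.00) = 358.00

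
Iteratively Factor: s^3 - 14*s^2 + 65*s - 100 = (s - 4)*(s^2 - 10*s + 25) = (s - 5)*(s - 4)*(s - 5)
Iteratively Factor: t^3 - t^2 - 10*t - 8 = (t - 4)*(t^2 + 3*t + 2) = (t - 4)*(t + 1)*(t + 2)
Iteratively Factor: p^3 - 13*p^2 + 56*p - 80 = (p - 5)*(p^2 - 8*p + 16) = (p - 5)*(p - 4)*(p - 4)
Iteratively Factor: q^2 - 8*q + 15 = (q - 5)*(q - 3)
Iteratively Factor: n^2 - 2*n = (n)*(n - 2)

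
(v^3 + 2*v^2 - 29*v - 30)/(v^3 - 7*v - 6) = (v^2 + v - 30)/(v^2 - v - 6)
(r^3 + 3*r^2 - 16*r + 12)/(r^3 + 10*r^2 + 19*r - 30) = (r - 2)/(r + 5)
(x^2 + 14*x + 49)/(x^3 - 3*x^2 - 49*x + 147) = (x + 7)/(x^2 - 10*x + 21)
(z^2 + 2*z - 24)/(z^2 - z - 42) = (z - 4)/(z - 7)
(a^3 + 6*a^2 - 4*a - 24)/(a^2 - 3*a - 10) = (a^2 + 4*a - 12)/(a - 5)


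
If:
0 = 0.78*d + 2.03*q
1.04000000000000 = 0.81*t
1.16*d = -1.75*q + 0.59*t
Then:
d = 1.55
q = -0.60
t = 1.28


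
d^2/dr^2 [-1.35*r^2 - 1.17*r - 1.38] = -2.70000000000000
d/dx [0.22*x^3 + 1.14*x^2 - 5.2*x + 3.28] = 0.66*x^2 + 2.28*x - 5.2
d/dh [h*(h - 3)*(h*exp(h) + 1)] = h^3*exp(h) - 6*h*exp(h) + 2*h - 3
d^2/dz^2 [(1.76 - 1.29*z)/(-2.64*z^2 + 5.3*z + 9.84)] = ((22.9668 - 20.4336*z)*(-2.64*z^2 + 5.3*z + 9.84) - (1.29*z - 1.76)*(5.28*z - 5.3)*(10.56*z - 10.6))/(-2.64*z^2 + 5.3*z + 9.84)^3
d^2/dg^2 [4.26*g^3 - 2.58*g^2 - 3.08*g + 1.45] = 25.56*g - 5.16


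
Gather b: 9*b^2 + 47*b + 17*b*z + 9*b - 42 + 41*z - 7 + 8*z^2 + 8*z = 9*b^2 + b*(17*z + 56) + 8*z^2 + 49*z - 49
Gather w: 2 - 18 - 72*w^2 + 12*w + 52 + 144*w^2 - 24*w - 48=72*w^2 - 12*w - 12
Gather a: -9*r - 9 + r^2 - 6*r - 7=r^2 - 15*r - 16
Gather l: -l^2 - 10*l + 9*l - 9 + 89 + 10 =-l^2 - l + 90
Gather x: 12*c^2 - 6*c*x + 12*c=12*c^2 - 6*c*x + 12*c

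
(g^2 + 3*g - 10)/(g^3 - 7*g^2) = (g^2 + 3*g - 10)/(g^2*(g - 7))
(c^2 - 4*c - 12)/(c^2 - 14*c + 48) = (c + 2)/(c - 8)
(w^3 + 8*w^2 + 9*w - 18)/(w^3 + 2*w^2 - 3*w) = (w + 6)/w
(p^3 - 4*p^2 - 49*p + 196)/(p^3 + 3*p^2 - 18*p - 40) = (p^2 - 49)/(p^2 + 7*p + 10)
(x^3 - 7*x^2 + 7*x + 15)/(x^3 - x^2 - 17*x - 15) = (x - 3)/(x + 3)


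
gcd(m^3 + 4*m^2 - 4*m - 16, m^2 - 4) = m^2 - 4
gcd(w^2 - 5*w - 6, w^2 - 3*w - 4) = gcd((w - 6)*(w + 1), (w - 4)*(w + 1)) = w + 1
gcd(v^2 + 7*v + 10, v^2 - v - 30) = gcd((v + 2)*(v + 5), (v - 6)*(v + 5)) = v + 5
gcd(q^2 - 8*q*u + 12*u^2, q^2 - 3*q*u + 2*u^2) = q - 2*u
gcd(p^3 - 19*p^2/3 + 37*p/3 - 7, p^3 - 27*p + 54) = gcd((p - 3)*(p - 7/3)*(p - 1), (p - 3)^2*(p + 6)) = p - 3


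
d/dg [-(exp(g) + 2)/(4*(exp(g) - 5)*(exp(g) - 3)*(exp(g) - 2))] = (exp(3*g)/2 - exp(2*g) - 10*exp(g) + 23)*exp(g)/(exp(6*g) - 20*exp(5*g) + 162*exp(4*g) - 680*exp(3*g) + 1561*exp(2*g) - 1860*exp(g) + 900)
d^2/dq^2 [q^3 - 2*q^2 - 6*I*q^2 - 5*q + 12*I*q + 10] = 6*q - 4 - 12*I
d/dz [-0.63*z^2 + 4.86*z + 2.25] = 4.86 - 1.26*z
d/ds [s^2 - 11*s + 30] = 2*s - 11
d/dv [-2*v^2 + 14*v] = 14 - 4*v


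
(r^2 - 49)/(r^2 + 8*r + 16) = (r^2 - 49)/(r^2 + 8*r + 16)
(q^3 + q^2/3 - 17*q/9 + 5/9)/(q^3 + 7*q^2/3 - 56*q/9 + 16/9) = (3*q^2 + 2*q - 5)/(3*q^2 + 8*q - 16)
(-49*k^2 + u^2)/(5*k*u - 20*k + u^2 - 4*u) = (-49*k^2 + u^2)/(5*k*u - 20*k + u^2 - 4*u)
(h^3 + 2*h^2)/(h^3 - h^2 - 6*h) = h/(h - 3)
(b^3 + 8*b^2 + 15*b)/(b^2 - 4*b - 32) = b*(b^2 + 8*b + 15)/(b^2 - 4*b - 32)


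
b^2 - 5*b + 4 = (b - 4)*(b - 1)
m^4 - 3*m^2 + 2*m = m*(m - 1)^2*(m + 2)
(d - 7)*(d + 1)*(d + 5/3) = d^3 - 13*d^2/3 - 17*d - 35/3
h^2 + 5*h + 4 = (h + 1)*(h + 4)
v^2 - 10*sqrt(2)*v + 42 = (v - 7*sqrt(2))*(v - 3*sqrt(2))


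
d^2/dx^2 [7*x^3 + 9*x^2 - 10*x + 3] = 42*x + 18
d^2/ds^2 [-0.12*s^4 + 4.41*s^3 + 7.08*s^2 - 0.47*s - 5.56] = -1.44*s^2 + 26.46*s + 14.16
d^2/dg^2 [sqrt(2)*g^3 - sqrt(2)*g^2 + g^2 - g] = 6*sqrt(2)*g - 2*sqrt(2) + 2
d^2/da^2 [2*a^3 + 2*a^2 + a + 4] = 12*a + 4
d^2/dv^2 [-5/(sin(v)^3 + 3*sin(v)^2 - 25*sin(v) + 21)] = 5*(9*sin(v)^5 + 42*sin(v)^4 + 16*sin(v)^3 - 446*sin(v)^2 + 23*sin(v) + 1124)/((sin(v) - 3)^3*(sin(v) - 1)^2*(sin(v) + 7)^3)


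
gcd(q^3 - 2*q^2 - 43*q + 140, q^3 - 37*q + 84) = q^2 + 3*q - 28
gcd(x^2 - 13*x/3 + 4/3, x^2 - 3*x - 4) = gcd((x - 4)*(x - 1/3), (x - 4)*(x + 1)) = x - 4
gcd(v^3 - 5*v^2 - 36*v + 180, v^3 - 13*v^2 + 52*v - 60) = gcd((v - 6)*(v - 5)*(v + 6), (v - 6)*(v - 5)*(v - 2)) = v^2 - 11*v + 30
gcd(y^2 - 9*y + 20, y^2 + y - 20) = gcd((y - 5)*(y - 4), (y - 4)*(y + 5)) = y - 4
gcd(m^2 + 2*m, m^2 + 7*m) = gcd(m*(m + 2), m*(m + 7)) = m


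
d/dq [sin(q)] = cos(q)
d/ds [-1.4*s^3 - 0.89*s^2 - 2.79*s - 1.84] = -4.2*s^2 - 1.78*s - 2.79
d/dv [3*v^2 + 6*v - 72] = 6*v + 6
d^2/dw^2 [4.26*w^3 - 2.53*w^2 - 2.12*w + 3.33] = 25.56*w - 5.06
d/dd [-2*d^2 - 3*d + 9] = -4*d - 3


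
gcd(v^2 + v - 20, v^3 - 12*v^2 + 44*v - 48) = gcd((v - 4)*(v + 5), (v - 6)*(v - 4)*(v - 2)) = v - 4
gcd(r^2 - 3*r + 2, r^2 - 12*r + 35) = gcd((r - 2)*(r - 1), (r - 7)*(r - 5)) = 1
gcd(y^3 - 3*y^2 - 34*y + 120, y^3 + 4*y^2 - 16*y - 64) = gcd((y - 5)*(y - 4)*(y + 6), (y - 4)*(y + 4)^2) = y - 4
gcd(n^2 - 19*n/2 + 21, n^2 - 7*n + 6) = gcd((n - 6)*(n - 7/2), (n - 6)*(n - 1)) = n - 6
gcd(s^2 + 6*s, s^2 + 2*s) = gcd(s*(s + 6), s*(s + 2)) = s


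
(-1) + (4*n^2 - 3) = 4*n^2 - 4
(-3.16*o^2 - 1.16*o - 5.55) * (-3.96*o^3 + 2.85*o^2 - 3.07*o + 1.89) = 12.5136*o^5 - 4.4124*o^4 + 28.3732*o^3 - 18.2287*o^2 + 14.8461*o - 10.4895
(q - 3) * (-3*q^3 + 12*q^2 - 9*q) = -3*q^4 + 21*q^3 - 45*q^2 + 27*q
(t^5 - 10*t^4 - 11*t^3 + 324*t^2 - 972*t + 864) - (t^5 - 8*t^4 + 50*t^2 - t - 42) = -2*t^4 - 11*t^3 + 274*t^2 - 971*t + 906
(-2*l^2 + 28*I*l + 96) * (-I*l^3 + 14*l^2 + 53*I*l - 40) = 2*I*l^5 + 190*I*l^3 - 60*l^2 + 3968*I*l - 3840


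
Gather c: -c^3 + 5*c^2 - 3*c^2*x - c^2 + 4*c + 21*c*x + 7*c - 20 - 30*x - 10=-c^3 + c^2*(4 - 3*x) + c*(21*x + 11) - 30*x - 30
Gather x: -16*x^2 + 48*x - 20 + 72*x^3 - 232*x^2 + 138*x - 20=72*x^3 - 248*x^2 + 186*x - 40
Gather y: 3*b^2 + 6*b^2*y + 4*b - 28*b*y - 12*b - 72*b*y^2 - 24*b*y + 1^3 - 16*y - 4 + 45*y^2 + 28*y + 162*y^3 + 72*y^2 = 3*b^2 - 8*b + 162*y^3 + y^2*(117 - 72*b) + y*(6*b^2 - 52*b + 12) - 3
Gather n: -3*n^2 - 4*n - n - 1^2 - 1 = -3*n^2 - 5*n - 2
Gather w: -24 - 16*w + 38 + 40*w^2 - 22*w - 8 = 40*w^2 - 38*w + 6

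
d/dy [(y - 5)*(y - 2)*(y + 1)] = 3*y^2 - 12*y + 3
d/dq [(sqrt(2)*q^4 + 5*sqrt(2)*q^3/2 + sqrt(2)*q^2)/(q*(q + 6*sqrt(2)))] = (4*sqrt(2)*q^3 + 5*sqrt(2)*q^2 + 72*q^2 + 120*q + 24)/(2*(q^2 + 12*sqrt(2)*q + 72))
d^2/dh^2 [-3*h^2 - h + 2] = -6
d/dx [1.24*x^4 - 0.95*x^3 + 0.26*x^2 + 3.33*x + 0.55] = 4.96*x^3 - 2.85*x^2 + 0.52*x + 3.33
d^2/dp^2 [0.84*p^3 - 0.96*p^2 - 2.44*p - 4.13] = 5.04*p - 1.92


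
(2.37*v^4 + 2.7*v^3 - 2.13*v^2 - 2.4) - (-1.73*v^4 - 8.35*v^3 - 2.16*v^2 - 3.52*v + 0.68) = 4.1*v^4 + 11.05*v^3 + 0.0300000000000002*v^2 + 3.52*v - 3.08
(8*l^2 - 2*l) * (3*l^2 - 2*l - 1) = 24*l^4 - 22*l^3 - 4*l^2 + 2*l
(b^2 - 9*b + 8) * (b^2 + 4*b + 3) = b^4 - 5*b^3 - 25*b^2 + 5*b + 24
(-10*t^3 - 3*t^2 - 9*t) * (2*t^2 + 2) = -20*t^5 - 6*t^4 - 38*t^3 - 6*t^2 - 18*t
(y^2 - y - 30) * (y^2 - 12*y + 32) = y^4 - 13*y^3 + 14*y^2 + 328*y - 960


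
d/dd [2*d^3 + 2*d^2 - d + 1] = 6*d^2 + 4*d - 1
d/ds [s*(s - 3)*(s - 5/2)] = 3*s^2 - 11*s + 15/2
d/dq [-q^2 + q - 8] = 1 - 2*q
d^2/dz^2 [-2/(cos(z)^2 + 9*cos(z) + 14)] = 2*(4*sin(z)^4 - 27*sin(z)^2 - 639*cos(z)/4 + 27*cos(3*z)/4 - 111)/((cos(z) + 2)^3*(cos(z) + 7)^3)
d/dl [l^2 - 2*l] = 2*l - 2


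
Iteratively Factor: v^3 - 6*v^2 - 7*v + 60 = (v - 5)*(v^2 - v - 12) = (v - 5)*(v - 4)*(v + 3)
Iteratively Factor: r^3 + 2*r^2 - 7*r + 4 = (r + 4)*(r^2 - 2*r + 1) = (r - 1)*(r + 4)*(r - 1)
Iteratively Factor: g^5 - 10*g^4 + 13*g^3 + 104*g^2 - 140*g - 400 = (g - 4)*(g^4 - 6*g^3 - 11*g^2 + 60*g + 100) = (g - 4)*(g + 2)*(g^3 - 8*g^2 + 5*g + 50) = (g - 5)*(g - 4)*(g + 2)*(g^2 - 3*g - 10) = (g - 5)*(g - 4)*(g + 2)^2*(g - 5)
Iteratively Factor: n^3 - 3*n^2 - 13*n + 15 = (n - 5)*(n^2 + 2*n - 3) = (n - 5)*(n + 3)*(n - 1)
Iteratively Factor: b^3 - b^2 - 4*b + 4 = (b - 2)*(b^2 + b - 2) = (b - 2)*(b + 2)*(b - 1)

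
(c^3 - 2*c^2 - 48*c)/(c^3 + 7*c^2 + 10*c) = (c^2 - 2*c - 48)/(c^2 + 7*c + 10)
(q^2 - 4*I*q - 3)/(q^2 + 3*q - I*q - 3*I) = (q - 3*I)/(q + 3)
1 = 1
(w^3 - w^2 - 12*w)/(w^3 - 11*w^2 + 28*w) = (w + 3)/(w - 7)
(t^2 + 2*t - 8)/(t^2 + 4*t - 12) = (t + 4)/(t + 6)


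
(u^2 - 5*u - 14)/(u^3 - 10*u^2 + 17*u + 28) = (u + 2)/(u^2 - 3*u - 4)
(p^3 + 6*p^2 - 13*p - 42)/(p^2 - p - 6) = p + 7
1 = 1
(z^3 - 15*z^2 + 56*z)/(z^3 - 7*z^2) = (z - 8)/z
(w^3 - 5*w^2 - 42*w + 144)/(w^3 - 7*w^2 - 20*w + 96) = (w + 6)/(w + 4)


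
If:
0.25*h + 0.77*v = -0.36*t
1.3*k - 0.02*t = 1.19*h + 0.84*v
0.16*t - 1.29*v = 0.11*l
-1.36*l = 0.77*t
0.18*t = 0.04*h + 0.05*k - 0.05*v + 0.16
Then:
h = -0.90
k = -0.76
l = -0.26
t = 0.46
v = 0.08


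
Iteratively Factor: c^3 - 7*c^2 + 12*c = (c - 3)*(c^2 - 4*c) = (c - 4)*(c - 3)*(c)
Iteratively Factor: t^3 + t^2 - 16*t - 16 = (t + 4)*(t^2 - 3*t - 4) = (t + 1)*(t + 4)*(t - 4)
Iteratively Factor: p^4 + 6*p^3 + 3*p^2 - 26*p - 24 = (p - 2)*(p^3 + 8*p^2 + 19*p + 12) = (p - 2)*(p + 4)*(p^2 + 4*p + 3) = (p - 2)*(p + 1)*(p + 4)*(p + 3)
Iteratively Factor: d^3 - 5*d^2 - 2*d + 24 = (d - 3)*(d^2 - 2*d - 8) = (d - 4)*(d - 3)*(d + 2)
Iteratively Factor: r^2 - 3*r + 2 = (r - 1)*(r - 2)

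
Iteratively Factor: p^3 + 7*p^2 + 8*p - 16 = (p + 4)*(p^2 + 3*p - 4) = (p + 4)^2*(p - 1)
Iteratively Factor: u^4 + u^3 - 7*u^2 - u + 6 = (u - 1)*(u^3 + 2*u^2 - 5*u - 6) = (u - 2)*(u - 1)*(u^2 + 4*u + 3) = (u - 2)*(u - 1)*(u + 3)*(u + 1)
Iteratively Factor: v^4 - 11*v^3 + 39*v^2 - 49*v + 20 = (v - 4)*(v^3 - 7*v^2 + 11*v - 5) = (v - 4)*(v - 1)*(v^2 - 6*v + 5) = (v - 5)*(v - 4)*(v - 1)*(v - 1)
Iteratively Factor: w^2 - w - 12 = (w + 3)*(w - 4)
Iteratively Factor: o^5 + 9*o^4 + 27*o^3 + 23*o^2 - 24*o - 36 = (o - 1)*(o^4 + 10*o^3 + 37*o^2 + 60*o + 36) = (o - 1)*(o + 2)*(o^3 + 8*o^2 + 21*o + 18) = (o - 1)*(o + 2)*(o + 3)*(o^2 + 5*o + 6) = (o - 1)*(o + 2)*(o + 3)^2*(o + 2)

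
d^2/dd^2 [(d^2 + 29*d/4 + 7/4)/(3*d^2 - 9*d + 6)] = (41*d^3 - 3*d^2 - 237*d + 239)/(6*(d^6 - 9*d^5 + 33*d^4 - 63*d^3 + 66*d^2 - 36*d + 8))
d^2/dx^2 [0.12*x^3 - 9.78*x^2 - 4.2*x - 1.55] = 0.72*x - 19.56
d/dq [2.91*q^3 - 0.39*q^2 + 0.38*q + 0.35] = 8.73*q^2 - 0.78*q + 0.38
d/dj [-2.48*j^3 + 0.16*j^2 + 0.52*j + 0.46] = -7.44*j^2 + 0.32*j + 0.52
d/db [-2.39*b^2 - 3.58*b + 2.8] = -4.78*b - 3.58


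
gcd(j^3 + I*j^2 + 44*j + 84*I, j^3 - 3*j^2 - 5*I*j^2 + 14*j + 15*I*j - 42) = j^2 - 5*I*j + 14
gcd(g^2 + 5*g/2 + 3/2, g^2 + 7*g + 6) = g + 1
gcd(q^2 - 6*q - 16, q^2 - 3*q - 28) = 1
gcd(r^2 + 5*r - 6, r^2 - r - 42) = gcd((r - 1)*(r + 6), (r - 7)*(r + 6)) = r + 6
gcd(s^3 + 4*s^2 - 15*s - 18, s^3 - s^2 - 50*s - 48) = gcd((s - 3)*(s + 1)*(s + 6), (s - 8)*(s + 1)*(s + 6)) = s^2 + 7*s + 6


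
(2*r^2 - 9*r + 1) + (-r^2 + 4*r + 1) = r^2 - 5*r + 2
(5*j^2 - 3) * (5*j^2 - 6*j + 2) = 25*j^4 - 30*j^3 - 5*j^2 + 18*j - 6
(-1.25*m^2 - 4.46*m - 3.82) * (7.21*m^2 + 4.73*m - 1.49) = -9.0125*m^4 - 38.0691*m^3 - 46.7755*m^2 - 11.4232*m + 5.6918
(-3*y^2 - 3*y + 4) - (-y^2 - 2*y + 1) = -2*y^2 - y + 3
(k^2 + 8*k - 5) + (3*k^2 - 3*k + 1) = 4*k^2 + 5*k - 4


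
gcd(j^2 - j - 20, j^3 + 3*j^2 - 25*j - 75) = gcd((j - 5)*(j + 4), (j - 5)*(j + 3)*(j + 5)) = j - 5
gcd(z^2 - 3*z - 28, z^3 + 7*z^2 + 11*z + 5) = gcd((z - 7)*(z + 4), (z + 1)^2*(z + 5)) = 1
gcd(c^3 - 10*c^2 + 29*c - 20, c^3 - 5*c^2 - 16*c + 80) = c^2 - 9*c + 20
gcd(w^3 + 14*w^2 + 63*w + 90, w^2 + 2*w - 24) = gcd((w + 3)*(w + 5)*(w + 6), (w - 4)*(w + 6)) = w + 6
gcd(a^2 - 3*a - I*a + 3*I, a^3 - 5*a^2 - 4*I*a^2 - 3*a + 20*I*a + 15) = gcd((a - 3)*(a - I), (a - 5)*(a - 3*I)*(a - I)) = a - I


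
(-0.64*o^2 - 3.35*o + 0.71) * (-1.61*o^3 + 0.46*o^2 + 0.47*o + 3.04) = 1.0304*o^5 + 5.0991*o^4 - 2.9849*o^3 - 3.1935*o^2 - 9.8503*o + 2.1584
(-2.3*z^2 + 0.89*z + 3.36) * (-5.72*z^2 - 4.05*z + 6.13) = 13.156*z^4 + 4.2242*z^3 - 36.9227*z^2 - 8.1523*z + 20.5968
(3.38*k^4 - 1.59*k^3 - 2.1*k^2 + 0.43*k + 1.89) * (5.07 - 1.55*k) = -5.239*k^5 + 19.6011*k^4 - 4.8063*k^3 - 11.3135*k^2 - 0.7494*k + 9.5823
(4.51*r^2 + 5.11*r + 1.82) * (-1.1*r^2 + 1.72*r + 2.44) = -4.961*r^4 + 2.1362*r^3 + 17.7916*r^2 + 15.5988*r + 4.4408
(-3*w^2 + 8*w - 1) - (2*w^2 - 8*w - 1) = -5*w^2 + 16*w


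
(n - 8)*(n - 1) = n^2 - 9*n + 8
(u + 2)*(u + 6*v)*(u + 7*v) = u^3 + 13*u^2*v + 2*u^2 + 42*u*v^2 + 26*u*v + 84*v^2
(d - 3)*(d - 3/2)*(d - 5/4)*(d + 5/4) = d^4 - 9*d^3/2 + 47*d^2/16 + 225*d/32 - 225/32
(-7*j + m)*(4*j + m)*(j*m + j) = -28*j^3*m - 28*j^3 - 3*j^2*m^2 - 3*j^2*m + j*m^3 + j*m^2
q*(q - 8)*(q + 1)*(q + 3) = q^4 - 4*q^3 - 29*q^2 - 24*q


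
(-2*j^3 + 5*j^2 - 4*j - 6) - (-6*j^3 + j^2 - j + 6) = 4*j^3 + 4*j^2 - 3*j - 12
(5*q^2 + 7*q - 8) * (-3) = -15*q^2 - 21*q + 24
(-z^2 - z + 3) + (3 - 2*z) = -z^2 - 3*z + 6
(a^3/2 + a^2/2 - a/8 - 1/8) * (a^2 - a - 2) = a^5/2 - 13*a^3/8 - a^2 + 3*a/8 + 1/4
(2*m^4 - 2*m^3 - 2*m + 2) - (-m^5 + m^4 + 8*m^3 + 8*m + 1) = m^5 + m^4 - 10*m^3 - 10*m + 1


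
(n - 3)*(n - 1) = n^2 - 4*n + 3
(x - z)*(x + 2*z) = x^2 + x*z - 2*z^2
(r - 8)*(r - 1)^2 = r^3 - 10*r^2 + 17*r - 8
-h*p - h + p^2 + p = (-h + p)*(p + 1)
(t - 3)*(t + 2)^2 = t^3 + t^2 - 8*t - 12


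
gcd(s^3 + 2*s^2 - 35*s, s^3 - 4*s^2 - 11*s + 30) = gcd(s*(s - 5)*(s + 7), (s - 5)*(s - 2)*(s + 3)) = s - 5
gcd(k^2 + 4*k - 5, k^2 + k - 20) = k + 5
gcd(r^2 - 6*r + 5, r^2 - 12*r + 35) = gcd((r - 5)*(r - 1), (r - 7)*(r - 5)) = r - 5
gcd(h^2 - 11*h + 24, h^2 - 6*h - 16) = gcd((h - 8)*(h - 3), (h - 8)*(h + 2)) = h - 8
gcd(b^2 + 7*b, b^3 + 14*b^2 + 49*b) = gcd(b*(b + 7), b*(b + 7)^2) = b^2 + 7*b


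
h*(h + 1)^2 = h^3 + 2*h^2 + h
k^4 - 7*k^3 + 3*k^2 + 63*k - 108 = (k - 4)*(k - 3)^2*(k + 3)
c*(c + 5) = c^2 + 5*c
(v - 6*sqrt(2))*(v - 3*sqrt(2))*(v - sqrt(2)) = v^3 - 10*sqrt(2)*v^2 + 54*v - 36*sqrt(2)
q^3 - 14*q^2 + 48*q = q*(q - 8)*(q - 6)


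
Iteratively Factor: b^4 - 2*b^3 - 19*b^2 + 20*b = (b - 1)*(b^3 - b^2 - 20*b) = b*(b - 1)*(b^2 - b - 20) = b*(b - 5)*(b - 1)*(b + 4)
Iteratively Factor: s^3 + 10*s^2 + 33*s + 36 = (s + 3)*(s^2 + 7*s + 12) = (s + 3)^2*(s + 4)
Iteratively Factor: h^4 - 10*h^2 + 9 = (h - 1)*(h^3 + h^2 - 9*h - 9) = (h - 1)*(h + 3)*(h^2 - 2*h - 3) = (h - 1)*(h + 1)*(h + 3)*(h - 3)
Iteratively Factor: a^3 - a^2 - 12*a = (a + 3)*(a^2 - 4*a) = a*(a + 3)*(a - 4)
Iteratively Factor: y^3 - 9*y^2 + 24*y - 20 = (y - 2)*(y^2 - 7*y + 10) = (y - 2)^2*(y - 5)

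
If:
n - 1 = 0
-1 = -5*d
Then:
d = 1/5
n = 1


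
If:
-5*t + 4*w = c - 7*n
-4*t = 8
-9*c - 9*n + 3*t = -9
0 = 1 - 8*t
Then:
No Solution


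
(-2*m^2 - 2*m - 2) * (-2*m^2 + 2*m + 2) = 4*m^4 - 4*m^2 - 8*m - 4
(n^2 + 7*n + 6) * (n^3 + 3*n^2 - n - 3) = n^5 + 10*n^4 + 26*n^3 + 8*n^2 - 27*n - 18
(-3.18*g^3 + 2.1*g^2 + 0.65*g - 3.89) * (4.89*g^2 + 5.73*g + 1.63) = -15.5502*g^5 - 7.9524*g^4 + 10.0281*g^3 - 11.8746*g^2 - 21.2302*g - 6.3407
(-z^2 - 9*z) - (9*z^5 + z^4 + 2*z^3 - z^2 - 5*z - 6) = -9*z^5 - z^4 - 2*z^3 - 4*z + 6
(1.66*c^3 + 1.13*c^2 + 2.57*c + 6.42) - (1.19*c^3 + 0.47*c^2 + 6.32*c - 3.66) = 0.47*c^3 + 0.66*c^2 - 3.75*c + 10.08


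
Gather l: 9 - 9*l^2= 9 - 9*l^2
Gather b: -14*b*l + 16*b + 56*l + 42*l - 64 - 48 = b*(16 - 14*l) + 98*l - 112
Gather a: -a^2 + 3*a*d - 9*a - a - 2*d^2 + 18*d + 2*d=-a^2 + a*(3*d - 10) - 2*d^2 + 20*d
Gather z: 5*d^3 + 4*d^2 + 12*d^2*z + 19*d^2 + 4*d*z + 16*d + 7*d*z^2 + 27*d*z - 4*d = 5*d^3 + 23*d^2 + 7*d*z^2 + 12*d + z*(12*d^2 + 31*d)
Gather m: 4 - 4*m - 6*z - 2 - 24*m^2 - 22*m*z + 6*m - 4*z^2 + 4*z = -24*m^2 + m*(2 - 22*z) - 4*z^2 - 2*z + 2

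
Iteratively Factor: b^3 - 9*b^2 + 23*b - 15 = (b - 5)*(b^2 - 4*b + 3) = (b - 5)*(b - 1)*(b - 3)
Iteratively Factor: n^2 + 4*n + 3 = (n + 1)*(n + 3)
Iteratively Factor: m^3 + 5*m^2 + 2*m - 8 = (m - 1)*(m^2 + 6*m + 8) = (m - 1)*(m + 2)*(m + 4)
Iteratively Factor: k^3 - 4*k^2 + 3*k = (k)*(k^2 - 4*k + 3) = k*(k - 1)*(k - 3)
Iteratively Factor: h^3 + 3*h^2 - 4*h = (h + 4)*(h^2 - h) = h*(h + 4)*(h - 1)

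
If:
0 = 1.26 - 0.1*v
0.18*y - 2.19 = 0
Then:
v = 12.60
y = 12.17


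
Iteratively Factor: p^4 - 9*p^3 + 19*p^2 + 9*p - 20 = (p - 5)*(p^3 - 4*p^2 - p + 4) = (p - 5)*(p + 1)*(p^2 - 5*p + 4) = (p - 5)*(p - 4)*(p + 1)*(p - 1)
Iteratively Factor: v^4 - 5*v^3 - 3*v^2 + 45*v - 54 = (v - 2)*(v^3 - 3*v^2 - 9*v + 27) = (v - 3)*(v - 2)*(v^2 - 9) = (v - 3)^2*(v - 2)*(v + 3)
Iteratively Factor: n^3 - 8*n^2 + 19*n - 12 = (n - 4)*(n^2 - 4*n + 3) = (n - 4)*(n - 3)*(n - 1)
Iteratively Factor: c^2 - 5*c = (c - 5)*(c)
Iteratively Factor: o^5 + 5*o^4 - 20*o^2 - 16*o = (o - 2)*(o^4 + 7*o^3 + 14*o^2 + 8*o) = (o - 2)*(o + 2)*(o^3 + 5*o^2 + 4*o) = (o - 2)*(o + 1)*(o + 2)*(o^2 + 4*o) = o*(o - 2)*(o + 1)*(o + 2)*(o + 4)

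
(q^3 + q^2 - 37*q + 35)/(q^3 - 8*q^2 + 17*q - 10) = (q + 7)/(q - 2)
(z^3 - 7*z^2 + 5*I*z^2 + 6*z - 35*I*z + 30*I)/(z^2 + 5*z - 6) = (z^2 + z*(-6 + 5*I) - 30*I)/(z + 6)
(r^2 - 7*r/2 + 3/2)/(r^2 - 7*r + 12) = (r - 1/2)/(r - 4)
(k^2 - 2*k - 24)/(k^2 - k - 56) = (-k^2 + 2*k + 24)/(-k^2 + k + 56)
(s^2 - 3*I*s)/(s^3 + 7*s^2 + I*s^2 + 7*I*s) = (s - 3*I)/(s^2 + s*(7 + I) + 7*I)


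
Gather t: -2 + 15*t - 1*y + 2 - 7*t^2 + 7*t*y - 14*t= -7*t^2 + t*(7*y + 1) - y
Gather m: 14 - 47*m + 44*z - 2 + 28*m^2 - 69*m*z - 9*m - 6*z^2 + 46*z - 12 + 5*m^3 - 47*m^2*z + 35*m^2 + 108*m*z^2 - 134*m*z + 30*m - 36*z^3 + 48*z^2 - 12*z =5*m^3 + m^2*(63 - 47*z) + m*(108*z^2 - 203*z - 26) - 36*z^3 + 42*z^2 + 78*z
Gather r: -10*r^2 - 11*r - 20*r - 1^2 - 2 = -10*r^2 - 31*r - 3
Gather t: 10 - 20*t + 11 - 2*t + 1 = 22 - 22*t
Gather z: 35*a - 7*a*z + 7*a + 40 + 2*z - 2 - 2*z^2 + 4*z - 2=42*a - 2*z^2 + z*(6 - 7*a) + 36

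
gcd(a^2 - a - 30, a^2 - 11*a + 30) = a - 6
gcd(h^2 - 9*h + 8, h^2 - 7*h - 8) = h - 8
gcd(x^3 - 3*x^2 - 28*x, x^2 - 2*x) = x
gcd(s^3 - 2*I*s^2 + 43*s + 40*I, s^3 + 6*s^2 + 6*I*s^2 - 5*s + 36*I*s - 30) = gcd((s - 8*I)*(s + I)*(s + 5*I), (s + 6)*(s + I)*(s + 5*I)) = s^2 + 6*I*s - 5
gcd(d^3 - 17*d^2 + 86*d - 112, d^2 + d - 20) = 1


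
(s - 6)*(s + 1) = s^2 - 5*s - 6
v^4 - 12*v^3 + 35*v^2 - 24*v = v*(v - 8)*(v - 3)*(v - 1)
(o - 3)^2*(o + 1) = o^3 - 5*o^2 + 3*o + 9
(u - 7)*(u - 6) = u^2 - 13*u + 42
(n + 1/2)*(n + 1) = n^2 + 3*n/2 + 1/2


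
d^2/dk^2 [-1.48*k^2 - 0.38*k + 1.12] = -2.96000000000000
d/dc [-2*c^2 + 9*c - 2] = 9 - 4*c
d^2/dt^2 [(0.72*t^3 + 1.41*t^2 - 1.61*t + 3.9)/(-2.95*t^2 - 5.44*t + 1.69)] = (1.4210854715202e-14*t^5 - 2.8421709430404e-14*t^4 + 23.483506*t^3 - 206.099478*t^2 - 339.701622*t - 248.16779)/(25.672375*t^6 + 142.0248*t^5 + 217.781685*t^4 - 1.73753600000001*t^3 - 124.763067*t^2 + 46.611552*t - 4.826809)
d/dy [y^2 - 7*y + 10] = 2*y - 7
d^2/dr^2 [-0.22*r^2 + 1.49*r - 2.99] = -0.440000000000000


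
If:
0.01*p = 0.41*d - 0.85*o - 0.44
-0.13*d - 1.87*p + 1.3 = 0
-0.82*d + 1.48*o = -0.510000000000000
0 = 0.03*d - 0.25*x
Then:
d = -2.56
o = -1.76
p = 0.87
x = -0.31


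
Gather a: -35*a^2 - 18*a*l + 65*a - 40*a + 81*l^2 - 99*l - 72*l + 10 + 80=-35*a^2 + a*(25 - 18*l) + 81*l^2 - 171*l + 90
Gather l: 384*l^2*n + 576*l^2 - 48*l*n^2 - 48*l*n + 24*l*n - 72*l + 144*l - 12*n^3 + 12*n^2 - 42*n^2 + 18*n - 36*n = l^2*(384*n + 576) + l*(-48*n^2 - 24*n + 72) - 12*n^3 - 30*n^2 - 18*n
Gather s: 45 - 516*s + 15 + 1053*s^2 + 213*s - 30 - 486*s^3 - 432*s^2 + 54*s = -486*s^3 + 621*s^2 - 249*s + 30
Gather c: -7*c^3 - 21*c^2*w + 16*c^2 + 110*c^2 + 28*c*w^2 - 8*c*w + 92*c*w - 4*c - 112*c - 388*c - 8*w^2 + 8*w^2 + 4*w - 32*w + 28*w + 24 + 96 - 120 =-7*c^3 + c^2*(126 - 21*w) + c*(28*w^2 + 84*w - 504)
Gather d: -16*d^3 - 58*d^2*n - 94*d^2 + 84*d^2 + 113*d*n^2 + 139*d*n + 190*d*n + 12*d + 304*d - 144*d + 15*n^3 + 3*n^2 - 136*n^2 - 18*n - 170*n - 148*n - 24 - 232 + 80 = -16*d^3 + d^2*(-58*n - 10) + d*(113*n^2 + 329*n + 172) + 15*n^3 - 133*n^2 - 336*n - 176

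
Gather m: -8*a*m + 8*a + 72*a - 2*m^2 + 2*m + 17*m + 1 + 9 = 80*a - 2*m^2 + m*(19 - 8*a) + 10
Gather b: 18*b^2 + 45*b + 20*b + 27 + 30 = 18*b^2 + 65*b + 57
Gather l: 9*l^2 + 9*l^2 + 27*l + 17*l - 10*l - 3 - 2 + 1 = 18*l^2 + 34*l - 4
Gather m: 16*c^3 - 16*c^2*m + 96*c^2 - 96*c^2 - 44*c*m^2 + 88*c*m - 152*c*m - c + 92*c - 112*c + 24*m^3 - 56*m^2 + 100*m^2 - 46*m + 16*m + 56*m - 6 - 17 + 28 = 16*c^3 - 21*c + 24*m^3 + m^2*(44 - 44*c) + m*(-16*c^2 - 64*c + 26) + 5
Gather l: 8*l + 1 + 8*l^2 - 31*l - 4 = 8*l^2 - 23*l - 3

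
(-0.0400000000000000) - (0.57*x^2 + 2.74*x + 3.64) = -0.57*x^2 - 2.74*x - 3.68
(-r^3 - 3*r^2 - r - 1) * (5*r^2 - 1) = -5*r^5 - 15*r^4 - 4*r^3 - 2*r^2 + r + 1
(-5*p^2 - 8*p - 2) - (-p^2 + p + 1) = -4*p^2 - 9*p - 3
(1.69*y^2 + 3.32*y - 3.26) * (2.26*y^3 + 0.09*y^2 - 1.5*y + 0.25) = 3.8194*y^5 + 7.6553*y^4 - 9.6038*y^3 - 4.8509*y^2 + 5.72*y - 0.815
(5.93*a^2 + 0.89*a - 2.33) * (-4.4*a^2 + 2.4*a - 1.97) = -26.092*a^4 + 10.316*a^3 + 0.705900000000001*a^2 - 7.3453*a + 4.5901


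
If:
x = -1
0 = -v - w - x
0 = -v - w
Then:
No Solution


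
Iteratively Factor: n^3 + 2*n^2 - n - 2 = (n - 1)*(n^2 + 3*n + 2) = (n - 1)*(n + 2)*(n + 1)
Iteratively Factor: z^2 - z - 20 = (z - 5)*(z + 4)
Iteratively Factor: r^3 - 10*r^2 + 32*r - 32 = (r - 4)*(r^2 - 6*r + 8) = (r - 4)*(r - 2)*(r - 4)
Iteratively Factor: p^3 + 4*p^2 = (p + 4)*(p^2) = p*(p + 4)*(p)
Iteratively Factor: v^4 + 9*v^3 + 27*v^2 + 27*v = (v + 3)*(v^3 + 6*v^2 + 9*v) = (v + 3)^2*(v^2 + 3*v) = v*(v + 3)^2*(v + 3)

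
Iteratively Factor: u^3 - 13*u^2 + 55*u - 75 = (u - 5)*(u^2 - 8*u + 15) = (u - 5)*(u - 3)*(u - 5)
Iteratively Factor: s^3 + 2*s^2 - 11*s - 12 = (s + 1)*(s^2 + s - 12) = (s - 3)*(s + 1)*(s + 4)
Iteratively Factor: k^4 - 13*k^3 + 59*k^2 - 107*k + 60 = (k - 5)*(k^3 - 8*k^2 + 19*k - 12) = (k - 5)*(k - 3)*(k^2 - 5*k + 4) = (k - 5)*(k - 4)*(k - 3)*(k - 1)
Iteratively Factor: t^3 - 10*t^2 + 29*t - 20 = (t - 5)*(t^2 - 5*t + 4) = (t - 5)*(t - 1)*(t - 4)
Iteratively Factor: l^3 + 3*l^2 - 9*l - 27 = (l + 3)*(l^2 - 9) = (l - 3)*(l + 3)*(l + 3)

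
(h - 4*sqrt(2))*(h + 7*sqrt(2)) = h^2 + 3*sqrt(2)*h - 56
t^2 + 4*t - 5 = (t - 1)*(t + 5)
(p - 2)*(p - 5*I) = p^2 - 2*p - 5*I*p + 10*I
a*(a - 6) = a^2 - 6*a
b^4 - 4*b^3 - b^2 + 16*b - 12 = (b - 3)*(b - 2)*(b - 1)*(b + 2)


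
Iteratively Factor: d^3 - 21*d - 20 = (d - 5)*(d^2 + 5*d + 4) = (d - 5)*(d + 1)*(d + 4)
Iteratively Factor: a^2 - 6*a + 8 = (a - 4)*(a - 2)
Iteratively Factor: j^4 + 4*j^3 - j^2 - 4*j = (j - 1)*(j^3 + 5*j^2 + 4*j) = j*(j - 1)*(j^2 + 5*j + 4) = j*(j - 1)*(j + 1)*(j + 4)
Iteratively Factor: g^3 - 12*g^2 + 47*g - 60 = (g - 5)*(g^2 - 7*g + 12) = (g - 5)*(g - 4)*(g - 3)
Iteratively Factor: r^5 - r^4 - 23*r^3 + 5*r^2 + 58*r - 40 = (r - 5)*(r^4 + 4*r^3 - 3*r^2 - 10*r + 8) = (r - 5)*(r - 1)*(r^3 + 5*r^2 + 2*r - 8) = (r - 5)*(r - 1)*(r + 4)*(r^2 + r - 2) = (r - 5)*(r - 1)*(r + 2)*(r + 4)*(r - 1)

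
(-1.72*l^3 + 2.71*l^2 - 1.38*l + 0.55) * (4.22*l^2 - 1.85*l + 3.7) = -7.2584*l^5 + 14.6182*l^4 - 17.2011*l^3 + 14.901*l^2 - 6.1235*l + 2.035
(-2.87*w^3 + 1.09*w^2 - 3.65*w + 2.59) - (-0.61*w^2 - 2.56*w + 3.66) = -2.87*w^3 + 1.7*w^2 - 1.09*w - 1.07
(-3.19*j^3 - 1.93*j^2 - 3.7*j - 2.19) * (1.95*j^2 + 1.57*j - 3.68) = -6.2205*j^5 - 8.7718*j^4 + 1.4941*j^3 - 2.9771*j^2 + 10.1777*j + 8.0592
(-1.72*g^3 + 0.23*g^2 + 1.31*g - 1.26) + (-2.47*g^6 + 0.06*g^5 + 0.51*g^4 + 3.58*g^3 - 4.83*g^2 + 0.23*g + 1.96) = -2.47*g^6 + 0.06*g^5 + 0.51*g^4 + 1.86*g^3 - 4.6*g^2 + 1.54*g + 0.7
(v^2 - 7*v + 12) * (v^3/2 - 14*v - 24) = v^5/2 - 7*v^4/2 - 8*v^3 + 74*v^2 - 288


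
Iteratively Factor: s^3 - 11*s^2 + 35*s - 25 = (s - 5)*(s^2 - 6*s + 5) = (s - 5)^2*(s - 1)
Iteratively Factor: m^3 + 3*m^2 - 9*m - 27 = (m + 3)*(m^2 - 9) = (m - 3)*(m + 3)*(m + 3)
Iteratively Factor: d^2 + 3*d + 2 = (d + 2)*(d + 1)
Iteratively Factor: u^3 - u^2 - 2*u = (u)*(u^2 - u - 2) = u*(u + 1)*(u - 2)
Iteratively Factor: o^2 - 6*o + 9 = (o - 3)*(o - 3)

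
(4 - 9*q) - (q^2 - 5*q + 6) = -q^2 - 4*q - 2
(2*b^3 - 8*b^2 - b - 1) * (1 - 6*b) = -12*b^4 + 50*b^3 - 2*b^2 + 5*b - 1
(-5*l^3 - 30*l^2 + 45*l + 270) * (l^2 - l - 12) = -5*l^5 - 25*l^4 + 135*l^3 + 585*l^2 - 810*l - 3240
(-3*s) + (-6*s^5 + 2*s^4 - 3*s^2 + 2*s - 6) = -6*s^5 + 2*s^4 - 3*s^2 - s - 6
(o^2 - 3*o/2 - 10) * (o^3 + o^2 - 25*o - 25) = o^5 - o^4/2 - 73*o^3/2 + 5*o^2/2 + 575*o/2 + 250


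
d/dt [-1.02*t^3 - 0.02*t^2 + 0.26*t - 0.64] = -3.06*t^2 - 0.04*t + 0.26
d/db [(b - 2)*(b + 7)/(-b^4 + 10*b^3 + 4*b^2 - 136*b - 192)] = (2*b^4 + b^3 - 158*b^2 + 580*b - 1432)/(b^7 - 22*b^6 + 136*b^5 + 80*b^4 - 2480*b^3 + 32*b^2 + 16896*b + 18432)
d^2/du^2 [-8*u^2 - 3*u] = -16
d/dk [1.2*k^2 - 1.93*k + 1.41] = 2.4*k - 1.93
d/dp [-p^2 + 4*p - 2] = 4 - 2*p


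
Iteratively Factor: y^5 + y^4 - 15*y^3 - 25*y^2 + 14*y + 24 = (y - 1)*(y^4 + 2*y^3 - 13*y^2 - 38*y - 24) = (y - 4)*(y - 1)*(y^3 + 6*y^2 + 11*y + 6) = (y - 4)*(y - 1)*(y + 2)*(y^2 + 4*y + 3) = (y - 4)*(y - 1)*(y + 1)*(y + 2)*(y + 3)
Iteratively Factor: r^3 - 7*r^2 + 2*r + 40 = (r + 2)*(r^2 - 9*r + 20) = (r - 5)*(r + 2)*(r - 4)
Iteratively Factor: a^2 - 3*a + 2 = (a - 2)*(a - 1)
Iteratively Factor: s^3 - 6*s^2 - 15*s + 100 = (s - 5)*(s^2 - s - 20) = (s - 5)*(s + 4)*(s - 5)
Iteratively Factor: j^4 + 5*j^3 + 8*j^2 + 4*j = (j + 2)*(j^3 + 3*j^2 + 2*j) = (j + 2)^2*(j^2 + j) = (j + 1)*(j + 2)^2*(j)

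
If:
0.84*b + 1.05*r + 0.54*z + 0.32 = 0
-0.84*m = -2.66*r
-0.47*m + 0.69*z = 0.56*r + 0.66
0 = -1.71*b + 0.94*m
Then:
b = -0.35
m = -0.64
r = -0.20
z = 0.35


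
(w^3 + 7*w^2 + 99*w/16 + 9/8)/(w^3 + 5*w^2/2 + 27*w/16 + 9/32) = 2*(w + 6)/(2*w + 3)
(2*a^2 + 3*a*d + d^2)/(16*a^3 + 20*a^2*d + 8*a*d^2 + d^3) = (a + d)/(8*a^2 + 6*a*d + d^2)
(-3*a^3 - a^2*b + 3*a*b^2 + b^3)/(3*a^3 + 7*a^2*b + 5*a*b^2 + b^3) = (-a + b)/(a + b)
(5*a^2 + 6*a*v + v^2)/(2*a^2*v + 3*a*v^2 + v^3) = (5*a + v)/(v*(2*a + v))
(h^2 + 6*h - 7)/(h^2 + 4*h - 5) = (h + 7)/(h + 5)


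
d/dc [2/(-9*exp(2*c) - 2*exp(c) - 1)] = (36*exp(c) + 4)*exp(c)/(9*exp(2*c) + 2*exp(c) + 1)^2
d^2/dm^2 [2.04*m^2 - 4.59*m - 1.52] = 4.08000000000000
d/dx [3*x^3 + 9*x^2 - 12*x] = 9*x^2 + 18*x - 12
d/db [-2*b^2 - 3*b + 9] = -4*b - 3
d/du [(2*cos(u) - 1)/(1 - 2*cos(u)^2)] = 4*(2*cos(u) - cos(2*u) - 2)*sin(u)/(cos(4*u) + 1)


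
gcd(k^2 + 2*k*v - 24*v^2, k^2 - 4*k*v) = -k + 4*v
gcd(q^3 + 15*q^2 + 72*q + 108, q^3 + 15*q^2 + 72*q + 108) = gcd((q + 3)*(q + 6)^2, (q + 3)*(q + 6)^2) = q^3 + 15*q^2 + 72*q + 108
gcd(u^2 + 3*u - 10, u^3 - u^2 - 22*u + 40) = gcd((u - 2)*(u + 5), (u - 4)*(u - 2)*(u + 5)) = u^2 + 3*u - 10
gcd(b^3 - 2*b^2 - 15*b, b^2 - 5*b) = b^2 - 5*b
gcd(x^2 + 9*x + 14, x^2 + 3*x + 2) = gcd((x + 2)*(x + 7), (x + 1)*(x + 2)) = x + 2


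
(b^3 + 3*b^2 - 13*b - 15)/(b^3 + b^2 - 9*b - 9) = (b + 5)/(b + 3)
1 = 1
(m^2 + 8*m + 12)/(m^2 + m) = (m^2 + 8*m + 12)/(m*(m + 1))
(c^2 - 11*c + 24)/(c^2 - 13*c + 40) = (c - 3)/(c - 5)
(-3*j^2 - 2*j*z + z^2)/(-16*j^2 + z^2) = (3*j^2 + 2*j*z - z^2)/(16*j^2 - z^2)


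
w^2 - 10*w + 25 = (w - 5)^2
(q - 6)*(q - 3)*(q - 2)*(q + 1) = q^4 - 10*q^3 + 25*q^2 - 36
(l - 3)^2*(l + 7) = l^3 + l^2 - 33*l + 63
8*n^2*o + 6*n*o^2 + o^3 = o*(2*n + o)*(4*n + o)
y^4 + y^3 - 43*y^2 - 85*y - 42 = (y - 7)*(y + 1)^2*(y + 6)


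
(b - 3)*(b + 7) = b^2 + 4*b - 21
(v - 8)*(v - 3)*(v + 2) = v^3 - 9*v^2 + 2*v + 48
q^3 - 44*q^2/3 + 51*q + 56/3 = (q - 8)*(q - 7)*(q + 1/3)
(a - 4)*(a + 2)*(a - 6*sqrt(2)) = a^3 - 6*sqrt(2)*a^2 - 2*a^2 - 8*a + 12*sqrt(2)*a + 48*sqrt(2)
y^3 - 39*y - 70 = (y - 7)*(y + 2)*(y + 5)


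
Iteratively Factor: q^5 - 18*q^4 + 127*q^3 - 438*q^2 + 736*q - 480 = (q - 4)*(q^4 - 14*q^3 + 71*q^2 - 154*q + 120) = (q - 4)*(q - 3)*(q^3 - 11*q^2 + 38*q - 40) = (q - 4)^2*(q - 3)*(q^2 - 7*q + 10) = (q - 5)*(q - 4)^2*(q - 3)*(q - 2)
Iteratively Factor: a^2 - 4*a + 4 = (a - 2)*(a - 2)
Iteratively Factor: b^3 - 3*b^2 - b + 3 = (b + 1)*(b^2 - 4*b + 3) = (b - 1)*(b + 1)*(b - 3)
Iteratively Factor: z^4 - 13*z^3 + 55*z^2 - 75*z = (z - 5)*(z^3 - 8*z^2 + 15*z) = z*(z - 5)*(z^2 - 8*z + 15) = z*(z - 5)^2*(z - 3)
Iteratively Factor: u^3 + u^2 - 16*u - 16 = (u + 1)*(u^2 - 16) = (u - 4)*(u + 1)*(u + 4)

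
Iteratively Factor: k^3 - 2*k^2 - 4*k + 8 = (k + 2)*(k^2 - 4*k + 4) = (k - 2)*(k + 2)*(k - 2)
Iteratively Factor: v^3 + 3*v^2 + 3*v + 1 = (v + 1)*(v^2 + 2*v + 1) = (v + 1)^2*(v + 1)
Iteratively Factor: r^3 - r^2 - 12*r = (r)*(r^2 - r - 12) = r*(r + 3)*(r - 4)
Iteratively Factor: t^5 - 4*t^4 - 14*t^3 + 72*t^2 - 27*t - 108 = (t + 1)*(t^4 - 5*t^3 - 9*t^2 + 81*t - 108) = (t - 3)*(t + 1)*(t^3 - 2*t^2 - 15*t + 36) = (t - 3)^2*(t + 1)*(t^2 + t - 12) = (t - 3)^2*(t + 1)*(t + 4)*(t - 3)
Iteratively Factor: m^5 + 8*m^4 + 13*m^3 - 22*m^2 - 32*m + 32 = (m - 1)*(m^4 + 9*m^3 + 22*m^2 - 32) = (m - 1)*(m + 4)*(m^3 + 5*m^2 + 2*m - 8) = (m - 1)*(m + 2)*(m + 4)*(m^2 + 3*m - 4) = (m - 1)^2*(m + 2)*(m + 4)*(m + 4)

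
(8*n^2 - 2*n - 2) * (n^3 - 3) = 8*n^5 - 2*n^4 - 2*n^3 - 24*n^2 + 6*n + 6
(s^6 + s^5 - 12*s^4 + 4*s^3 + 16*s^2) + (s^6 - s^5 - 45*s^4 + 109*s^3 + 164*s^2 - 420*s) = 2*s^6 - 57*s^4 + 113*s^3 + 180*s^2 - 420*s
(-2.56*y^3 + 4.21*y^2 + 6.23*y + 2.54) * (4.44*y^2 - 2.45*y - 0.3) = -11.3664*y^5 + 24.9644*y^4 + 18.1147*y^3 - 5.2489*y^2 - 8.092*y - 0.762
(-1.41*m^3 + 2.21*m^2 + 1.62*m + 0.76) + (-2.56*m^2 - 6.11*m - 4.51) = -1.41*m^3 - 0.35*m^2 - 4.49*m - 3.75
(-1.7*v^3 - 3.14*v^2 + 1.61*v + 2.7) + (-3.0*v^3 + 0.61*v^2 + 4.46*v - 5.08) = -4.7*v^3 - 2.53*v^2 + 6.07*v - 2.38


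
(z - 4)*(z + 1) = z^2 - 3*z - 4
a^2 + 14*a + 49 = (a + 7)^2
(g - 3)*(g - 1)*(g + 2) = g^3 - 2*g^2 - 5*g + 6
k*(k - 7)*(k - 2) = k^3 - 9*k^2 + 14*k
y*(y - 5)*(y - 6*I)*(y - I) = y^4 - 5*y^3 - 7*I*y^3 - 6*y^2 + 35*I*y^2 + 30*y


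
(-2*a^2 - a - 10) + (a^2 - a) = -a^2 - 2*a - 10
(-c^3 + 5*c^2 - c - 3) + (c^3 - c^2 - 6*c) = 4*c^2 - 7*c - 3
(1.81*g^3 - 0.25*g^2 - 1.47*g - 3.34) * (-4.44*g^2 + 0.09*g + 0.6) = -8.0364*g^5 + 1.2729*g^4 + 7.5903*g^3 + 14.5473*g^2 - 1.1826*g - 2.004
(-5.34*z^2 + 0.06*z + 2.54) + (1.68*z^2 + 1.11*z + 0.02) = -3.66*z^2 + 1.17*z + 2.56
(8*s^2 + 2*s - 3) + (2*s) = 8*s^2 + 4*s - 3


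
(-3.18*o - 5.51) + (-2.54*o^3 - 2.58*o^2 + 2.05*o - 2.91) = -2.54*o^3 - 2.58*o^2 - 1.13*o - 8.42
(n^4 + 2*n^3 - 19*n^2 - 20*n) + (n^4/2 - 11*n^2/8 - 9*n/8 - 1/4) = 3*n^4/2 + 2*n^3 - 163*n^2/8 - 169*n/8 - 1/4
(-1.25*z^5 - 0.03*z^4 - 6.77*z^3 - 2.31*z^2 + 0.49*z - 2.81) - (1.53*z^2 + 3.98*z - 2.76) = -1.25*z^5 - 0.03*z^4 - 6.77*z^3 - 3.84*z^2 - 3.49*z - 0.0500000000000003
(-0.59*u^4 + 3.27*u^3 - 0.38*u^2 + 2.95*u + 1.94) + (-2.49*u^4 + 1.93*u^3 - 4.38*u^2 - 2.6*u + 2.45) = -3.08*u^4 + 5.2*u^3 - 4.76*u^2 + 0.35*u + 4.39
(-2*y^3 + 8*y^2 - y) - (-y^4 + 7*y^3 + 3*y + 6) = y^4 - 9*y^3 + 8*y^2 - 4*y - 6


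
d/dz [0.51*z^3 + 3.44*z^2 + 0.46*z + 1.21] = 1.53*z^2 + 6.88*z + 0.46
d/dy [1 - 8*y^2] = -16*y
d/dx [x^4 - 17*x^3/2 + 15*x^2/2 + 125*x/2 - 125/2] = 4*x^3 - 51*x^2/2 + 15*x + 125/2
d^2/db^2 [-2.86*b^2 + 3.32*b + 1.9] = -5.72000000000000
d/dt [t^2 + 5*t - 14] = 2*t + 5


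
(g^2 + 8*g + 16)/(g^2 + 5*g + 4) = (g + 4)/(g + 1)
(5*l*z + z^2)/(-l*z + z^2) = (5*l + z)/(-l + z)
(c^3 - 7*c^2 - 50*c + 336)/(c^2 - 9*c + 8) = (c^2 + c - 42)/(c - 1)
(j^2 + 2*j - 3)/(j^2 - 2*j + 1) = (j + 3)/(j - 1)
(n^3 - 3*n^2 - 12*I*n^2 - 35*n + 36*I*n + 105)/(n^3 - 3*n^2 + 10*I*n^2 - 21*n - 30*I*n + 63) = (n^2 - 12*I*n - 35)/(n^2 + 10*I*n - 21)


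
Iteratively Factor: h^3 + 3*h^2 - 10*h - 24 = (h + 4)*(h^2 - h - 6) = (h - 3)*(h + 4)*(h + 2)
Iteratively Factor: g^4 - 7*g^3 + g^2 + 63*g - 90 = (g - 2)*(g^3 - 5*g^2 - 9*g + 45) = (g - 5)*(g - 2)*(g^2 - 9) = (g - 5)*(g - 3)*(g - 2)*(g + 3)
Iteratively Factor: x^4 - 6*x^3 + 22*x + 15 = (x - 3)*(x^3 - 3*x^2 - 9*x - 5) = (x - 3)*(x + 1)*(x^2 - 4*x - 5) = (x - 5)*(x - 3)*(x + 1)*(x + 1)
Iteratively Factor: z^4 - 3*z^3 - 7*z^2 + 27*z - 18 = (z - 2)*(z^3 - z^2 - 9*z + 9) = (z - 3)*(z - 2)*(z^2 + 2*z - 3) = (z - 3)*(z - 2)*(z - 1)*(z + 3)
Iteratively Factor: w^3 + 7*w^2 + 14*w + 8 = (w + 1)*(w^2 + 6*w + 8) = (w + 1)*(w + 2)*(w + 4)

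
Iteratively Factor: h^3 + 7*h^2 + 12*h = (h + 4)*(h^2 + 3*h) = h*(h + 4)*(h + 3)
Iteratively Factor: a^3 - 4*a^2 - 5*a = (a + 1)*(a^2 - 5*a) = (a - 5)*(a + 1)*(a)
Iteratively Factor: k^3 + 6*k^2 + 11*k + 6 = (k + 2)*(k^2 + 4*k + 3) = (k + 2)*(k + 3)*(k + 1)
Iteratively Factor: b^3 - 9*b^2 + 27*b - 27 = (b - 3)*(b^2 - 6*b + 9) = (b - 3)^2*(b - 3)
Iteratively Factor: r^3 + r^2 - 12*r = (r + 4)*(r^2 - 3*r) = (r - 3)*(r + 4)*(r)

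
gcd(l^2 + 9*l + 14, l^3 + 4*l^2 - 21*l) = l + 7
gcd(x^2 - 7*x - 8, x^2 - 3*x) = 1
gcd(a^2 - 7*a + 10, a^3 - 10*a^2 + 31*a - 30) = a^2 - 7*a + 10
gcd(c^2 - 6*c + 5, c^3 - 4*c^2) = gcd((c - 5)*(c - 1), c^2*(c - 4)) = 1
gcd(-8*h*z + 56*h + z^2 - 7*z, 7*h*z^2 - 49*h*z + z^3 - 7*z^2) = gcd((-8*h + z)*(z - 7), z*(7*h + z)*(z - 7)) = z - 7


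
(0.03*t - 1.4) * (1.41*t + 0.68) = 0.0423*t^2 - 1.9536*t - 0.952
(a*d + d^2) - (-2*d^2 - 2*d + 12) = a*d + 3*d^2 + 2*d - 12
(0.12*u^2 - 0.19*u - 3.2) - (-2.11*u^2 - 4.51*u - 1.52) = 2.23*u^2 + 4.32*u - 1.68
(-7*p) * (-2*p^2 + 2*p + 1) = 14*p^3 - 14*p^2 - 7*p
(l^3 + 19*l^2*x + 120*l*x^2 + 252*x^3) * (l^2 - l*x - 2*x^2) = l^5 + 18*l^4*x + 99*l^3*x^2 + 94*l^2*x^3 - 492*l*x^4 - 504*x^5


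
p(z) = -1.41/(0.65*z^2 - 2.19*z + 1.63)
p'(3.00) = 2.91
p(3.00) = -1.55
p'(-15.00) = -0.00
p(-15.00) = -0.01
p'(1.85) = 7.82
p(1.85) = 7.16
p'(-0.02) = -1.11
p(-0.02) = -0.84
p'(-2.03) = -0.09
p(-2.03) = -0.16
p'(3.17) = 1.83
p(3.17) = -1.16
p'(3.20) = 1.70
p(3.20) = -1.10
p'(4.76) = 0.16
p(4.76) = -0.24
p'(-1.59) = -0.13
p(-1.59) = -0.21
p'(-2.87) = -0.05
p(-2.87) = -0.11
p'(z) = -1.41*(2.19 - 1.3*z)/(0.65*z^2 - 2.19*z + 1.63)^2 = (1.833*z - 3.0879)/(0.65*z^2 - 2.19*z + 1.63)^2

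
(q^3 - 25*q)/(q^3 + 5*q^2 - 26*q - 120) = q*(q + 5)/(q^2 + 10*q + 24)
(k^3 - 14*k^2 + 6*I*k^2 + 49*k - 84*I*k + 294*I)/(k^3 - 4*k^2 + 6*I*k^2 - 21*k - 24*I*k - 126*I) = (k - 7)/(k + 3)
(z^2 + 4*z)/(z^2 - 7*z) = (z + 4)/(z - 7)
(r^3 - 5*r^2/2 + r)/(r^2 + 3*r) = (r^2 - 5*r/2 + 1)/(r + 3)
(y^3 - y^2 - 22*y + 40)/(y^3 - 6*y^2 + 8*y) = (y + 5)/y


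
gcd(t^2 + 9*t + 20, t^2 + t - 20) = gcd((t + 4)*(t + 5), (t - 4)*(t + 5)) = t + 5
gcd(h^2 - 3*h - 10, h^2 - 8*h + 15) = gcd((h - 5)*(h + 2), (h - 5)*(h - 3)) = h - 5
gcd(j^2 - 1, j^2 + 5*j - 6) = j - 1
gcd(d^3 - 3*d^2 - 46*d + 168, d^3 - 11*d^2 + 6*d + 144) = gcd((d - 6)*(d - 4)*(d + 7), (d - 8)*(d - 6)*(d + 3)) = d - 6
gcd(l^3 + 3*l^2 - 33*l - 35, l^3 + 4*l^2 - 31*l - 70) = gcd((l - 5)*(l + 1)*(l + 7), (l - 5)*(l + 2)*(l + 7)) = l^2 + 2*l - 35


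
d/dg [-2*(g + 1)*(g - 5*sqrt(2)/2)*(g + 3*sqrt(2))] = -6*g^2 - 4*g - 2*sqrt(2)*g - sqrt(2) + 30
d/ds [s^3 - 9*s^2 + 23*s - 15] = 3*s^2 - 18*s + 23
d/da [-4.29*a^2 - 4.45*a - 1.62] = -8.58*a - 4.45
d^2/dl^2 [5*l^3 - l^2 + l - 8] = 30*l - 2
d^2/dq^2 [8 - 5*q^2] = -10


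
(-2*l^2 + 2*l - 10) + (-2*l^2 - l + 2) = -4*l^2 + l - 8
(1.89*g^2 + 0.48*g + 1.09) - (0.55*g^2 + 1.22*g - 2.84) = 1.34*g^2 - 0.74*g + 3.93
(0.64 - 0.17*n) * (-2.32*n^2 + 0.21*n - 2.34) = 0.3944*n^3 - 1.5205*n^2 + 0.5322*n - 1.4976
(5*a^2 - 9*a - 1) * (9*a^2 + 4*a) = 45*a^4 - 61*a^3 - 45*a^2 - 4*a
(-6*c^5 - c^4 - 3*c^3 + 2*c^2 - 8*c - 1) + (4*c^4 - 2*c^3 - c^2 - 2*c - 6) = -6*c^5 + 3*c^4 - 5*c^3 + c^2 - 10*c - 7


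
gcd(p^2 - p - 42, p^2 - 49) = p - 7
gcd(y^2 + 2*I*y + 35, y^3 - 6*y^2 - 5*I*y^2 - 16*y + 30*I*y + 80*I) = y - 5*I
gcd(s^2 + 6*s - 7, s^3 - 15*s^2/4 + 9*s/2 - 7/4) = s - 1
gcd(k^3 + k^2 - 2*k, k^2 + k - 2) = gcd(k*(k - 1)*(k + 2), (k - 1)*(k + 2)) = k^2 + k - 2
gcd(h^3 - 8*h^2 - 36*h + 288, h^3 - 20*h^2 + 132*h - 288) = h^2 - 14*h + 48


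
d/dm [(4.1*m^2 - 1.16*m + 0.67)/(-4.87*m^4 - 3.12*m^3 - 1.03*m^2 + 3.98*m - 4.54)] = (39.934*m^5 - 4.1556*m^4 + 5.8132*m^3 + 21.3944*m^2 - 35.8478*m + 2.5998)/(23.7169*m^8 + 30.3888*m^7 + 19.7666*m^6 - 32.338*m^5 + 20.4453*m^4 + 20.1308*m^3 + 25.1928*m^2 - 36.1384*m + 20.6116)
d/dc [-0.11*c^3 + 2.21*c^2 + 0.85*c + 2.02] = -0.33*c^2 + 4.42*c + 0.85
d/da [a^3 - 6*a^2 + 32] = 3*a*(a - 4)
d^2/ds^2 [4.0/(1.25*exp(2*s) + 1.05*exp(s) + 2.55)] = (4.0*(2.5*exp(s) + 1.05)*(5.0*exp(s) + 2.1)*exp(s) - (20.0*exp(s) + 4.2)*(1.25*exp(2*s) + 1.05*exp(s) + 2.55))*exp(s)/(1.25*exp(2*s) + 1.05*exp(s) + 2.55)^3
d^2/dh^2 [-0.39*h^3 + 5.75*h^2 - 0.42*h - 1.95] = 11.5 - 2.34*h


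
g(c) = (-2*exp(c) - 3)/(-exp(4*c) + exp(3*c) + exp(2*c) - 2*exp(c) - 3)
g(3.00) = 0.00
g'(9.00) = 0.00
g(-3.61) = 1.00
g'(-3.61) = 0.00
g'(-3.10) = 0.00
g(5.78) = 0.00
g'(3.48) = -0.00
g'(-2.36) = 0.01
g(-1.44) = 1.02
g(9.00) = 0.00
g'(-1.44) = 0.04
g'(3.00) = 0.00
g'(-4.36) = 0.00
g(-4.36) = 1.00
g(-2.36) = 1.00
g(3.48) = 0.00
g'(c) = (-2*exp(c) - 3)*(4*exp(4*c) - 3*exp(3*c) - 2*exp(2*c) + 2*exp(c))/(-exp(4*c) + exp(3*c) + exp(2*c) - 2*exp(c) - 3)^2 - 2*exp(c)/(-exp(4*c) + exp(3*c) + exp(2*c) - 2*exp(c) - 3)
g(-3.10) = 1.00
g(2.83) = 0.00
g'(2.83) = -0.00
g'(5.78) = -0.00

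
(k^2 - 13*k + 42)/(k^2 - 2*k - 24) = (k - 7)/(k + 4)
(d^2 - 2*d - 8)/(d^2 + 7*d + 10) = (d - 4)/(d + 5)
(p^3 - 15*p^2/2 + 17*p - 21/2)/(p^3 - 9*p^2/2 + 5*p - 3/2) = (2*p - 7)/(2*p - 1)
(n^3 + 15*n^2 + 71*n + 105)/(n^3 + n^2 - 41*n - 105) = (n + 7)/(n - 7)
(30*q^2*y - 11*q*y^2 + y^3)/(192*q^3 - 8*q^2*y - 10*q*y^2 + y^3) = y*(-5*q + y)/(-32*q^2 - 4*q*y + y^2)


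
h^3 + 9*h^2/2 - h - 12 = (h - 3/2)*(h + 2)*(h + 4)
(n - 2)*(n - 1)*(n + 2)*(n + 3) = n^4 + 2*n^3 - 7*n^2 - 8*n + 12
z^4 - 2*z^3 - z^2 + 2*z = z*(z - 2)*(z - 1)*(z + 1)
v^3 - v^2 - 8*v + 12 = (v - 2)^2*(v + 3)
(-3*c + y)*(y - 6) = -3*c*y + 18*c + y^2 - 6*y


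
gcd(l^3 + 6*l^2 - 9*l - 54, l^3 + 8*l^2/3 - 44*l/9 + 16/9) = 1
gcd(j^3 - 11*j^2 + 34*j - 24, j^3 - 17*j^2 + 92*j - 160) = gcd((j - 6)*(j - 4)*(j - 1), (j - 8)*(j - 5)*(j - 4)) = j - 4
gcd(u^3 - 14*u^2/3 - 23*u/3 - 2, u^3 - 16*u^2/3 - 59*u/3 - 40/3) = u + 1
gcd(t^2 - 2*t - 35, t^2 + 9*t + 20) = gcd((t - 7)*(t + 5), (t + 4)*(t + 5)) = t + 5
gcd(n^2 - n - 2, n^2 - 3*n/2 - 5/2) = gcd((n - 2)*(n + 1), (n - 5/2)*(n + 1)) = n + 1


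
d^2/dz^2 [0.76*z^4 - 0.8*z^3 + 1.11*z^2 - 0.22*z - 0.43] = 9.12*z^2 - 4.8*z + 2.22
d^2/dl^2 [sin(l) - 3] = -sin(l)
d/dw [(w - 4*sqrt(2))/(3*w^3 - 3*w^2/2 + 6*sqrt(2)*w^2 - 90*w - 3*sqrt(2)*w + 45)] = 2*(2*w^3 - w^2 + 4*sqrt(2)*w^2 - 60*w - 2*sqrt(2)*w + 2*(w - 4*sqrt(2))*(-3*w^2 - 4*sqrt(2)*w + w + sqrt(2) + 30) + 30)/(3*(2*w^3 - w^2 + 4*sqrt(2)*w^2 - 60*w - 2*sqrt(2)*w + 30)^2)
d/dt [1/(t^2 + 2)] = -2*t/(t^2 + 2)^2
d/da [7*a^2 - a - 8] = 14*a - 1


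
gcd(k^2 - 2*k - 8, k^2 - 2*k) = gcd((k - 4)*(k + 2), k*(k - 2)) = 1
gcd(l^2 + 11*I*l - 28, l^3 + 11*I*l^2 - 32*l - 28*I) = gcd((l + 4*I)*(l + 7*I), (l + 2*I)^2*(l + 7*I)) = l + 7*I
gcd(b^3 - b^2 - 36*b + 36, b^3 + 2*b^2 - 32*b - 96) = b - 6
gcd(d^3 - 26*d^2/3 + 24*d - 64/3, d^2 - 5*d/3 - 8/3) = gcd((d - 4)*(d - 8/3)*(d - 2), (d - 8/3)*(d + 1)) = d - 8/3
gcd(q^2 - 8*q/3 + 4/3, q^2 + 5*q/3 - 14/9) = q - 2/3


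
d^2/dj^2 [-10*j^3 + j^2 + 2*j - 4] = 2 - 60*j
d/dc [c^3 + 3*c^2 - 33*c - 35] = 3*c^2 + 6*c - 33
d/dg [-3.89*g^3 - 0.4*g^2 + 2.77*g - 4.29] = -11.67*g^2 - 0.8*g + 2.77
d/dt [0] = 0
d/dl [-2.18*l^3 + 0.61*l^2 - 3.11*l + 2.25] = -6.54*l^2 + 1.22*l - 3.11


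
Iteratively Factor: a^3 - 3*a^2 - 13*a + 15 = (a - 1)*(a^2 - 2*a - 15) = (a - 1)*(a + 3)*(a - 5)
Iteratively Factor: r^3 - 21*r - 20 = (r + 1)*(r^2 - r - 20) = (r + 1)*(r + 4)*(r - 5)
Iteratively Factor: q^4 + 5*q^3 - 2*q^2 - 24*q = (q + 4)*(q^3 + q^2 - 6*q) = (q + 3)*(q + 4)*(q^2 - 2*q) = q*(q + 3)*(q + 4)*(q - 2)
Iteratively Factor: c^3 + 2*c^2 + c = (c + 1)*(c^2 + c) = c*(c + 1)*(c + 1)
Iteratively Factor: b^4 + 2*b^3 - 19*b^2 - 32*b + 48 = (b + 4)*(b^3 - 2*b^2 - 11*b + 12) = (b + 3)*(b + 4)*(b^2 - 5*b + 4) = (b - 4)*(b + 3)*(b + 4)*(b - 1)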